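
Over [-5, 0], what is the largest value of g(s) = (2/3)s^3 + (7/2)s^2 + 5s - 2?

-2

The derivative is 2s^2 + 7s + 5, which vanishes at s = -5/2 and s = -1.
Evaluating at the critical points and endpoints: g(-5) = -137/6; g(-5/2) = -73/24; g(-1) = -25/6; g(0) = -2.
The maximum over the interval is -2, attained at s = 0.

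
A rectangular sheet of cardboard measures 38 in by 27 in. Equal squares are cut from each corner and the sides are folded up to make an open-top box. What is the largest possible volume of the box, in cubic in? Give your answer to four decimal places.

2382.4405

With cut size x, the volume is V(x) = x(38 − 2x)(27 − 2x) for 0 < x < 13.5.
V'(x) = 12x^2 − 260x + 1026. Setting V'(x) = 0 gives x ≈ 5.1888 (the root in (0, 13.5)).
V''(x) = 24x − 260 is negative there, so this is the maximum; V ≈ 2382.4405.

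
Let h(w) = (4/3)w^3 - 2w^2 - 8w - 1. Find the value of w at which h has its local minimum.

2

h'(w) = 4w^2 - 4w - 8 = 0 at w = -1, 2.
Since h''(w) = 8w - 4, we get h''(-1) = -12 < 0 ⇒ local maximum; h''(2) = 12 > 0 ⇒ local minimum.
So the local minimum value is h(2) = -43/3.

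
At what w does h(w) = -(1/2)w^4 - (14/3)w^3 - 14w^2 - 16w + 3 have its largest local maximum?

-4

h'(w) = -2w^3 - 14w^2 - 28w - 16. Setting h'(w) = 0 gives w ∈ {-4, -2, -1}.
Since h''(w) = -6w^2 - 28w - 28, we get h''(-4) = -12 < 0 ⇒ local maximum; h''(-2) = 4 > 0 ⇒ local minimum; h''(-1) = -6 < 0 ⇒ local maximum.
The largest local maximum is h(-4) = 41/3.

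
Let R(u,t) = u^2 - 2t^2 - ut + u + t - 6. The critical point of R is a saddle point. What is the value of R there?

∂R/∂u = 2u - t + 1 = 0 and ∂R/∂t = -u - 4t + 1 = 0, so (u, t) = (-1/3, 1/3).
The Hessian has R_{uu} = 2, R_{tt} = -4, R_{ut} = -1, giving D = -9 < 0, so the point is a saddle point.
R(-1/3, 1/3) = -6.

-6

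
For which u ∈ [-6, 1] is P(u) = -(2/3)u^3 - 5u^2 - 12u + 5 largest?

P'(u) = -2u^2 - 10u - 12, which vanishes at u = -3 and u = -2.
Evaluating at the critical points and endpoints: P(-6) = 41; P(-3) = 14; P(-2) = 43/3; P(1) = -38/3.
Hence the absolute maximum is 41 at u = -6.

-6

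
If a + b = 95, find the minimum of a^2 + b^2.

9025/2

With a + b = 95, a^2 + b^2 = a^2 + (95 − a)^2.
The derivative 2a − 2(95 − a) = 4a − 190 vanishes at a = 95/2; second derivative 4 > 0, a minimum.
The minimum is 2·(95/2)^2 = 9025/2.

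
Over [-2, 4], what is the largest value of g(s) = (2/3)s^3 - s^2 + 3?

89/3

The derivative is 2s^2 - 2s, which vanishes at s = 0 and s = 1.
Candidates: g(-2) = -19/3,  g(0) = 3,  g(1) = 8/3,  g(4) = 89/3.
Hence the absolute maximum is 89/3 at s = 4.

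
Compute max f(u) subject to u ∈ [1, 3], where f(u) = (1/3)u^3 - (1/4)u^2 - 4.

11/4

The derivative is u^2 - (1/2)u, which has no zeros in [1, 3].
Evaluating at the critical points and endpoints: f(1) = -47/12; f(3) = 11/4.
The maximum over the interval is 11/4, attained at u = 3.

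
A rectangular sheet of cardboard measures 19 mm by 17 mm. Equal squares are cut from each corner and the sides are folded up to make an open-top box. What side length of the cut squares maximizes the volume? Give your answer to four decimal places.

2.9861

With cut size x, the volume is V(x) = x(19 − 2x)(17 − 2x) for 0 < x < 8.5.
V'(x) = 12x^2 − 144x + 323. Setting V'(x) = 0 gives x ≈ 2.9861 (the root in (0, 8.5)).
V''(x) = 24x − 144 is negative there, so this is the maximum; V ≈ 429.0069.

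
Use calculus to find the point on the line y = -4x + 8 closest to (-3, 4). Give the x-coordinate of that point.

Minimize D(x)^2 = (x + 3)^2 + (-4x + 4)^2.
d/dx[D^2] = 2(x + 3) + 2·(-4)·(-4x + 4) = 0 ⇒ x = 13/17.
Then y = 84/17 and the distance is √(256/17) ≈ 3.8806.

13/17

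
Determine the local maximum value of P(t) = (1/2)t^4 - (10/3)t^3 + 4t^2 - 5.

Critical points: P'(t) = 2t^3 - 10t^2 + 8t vanishes at t = 0, 1, 4.
Second-derivative test with P''(t) = 6t^2 - 20t + 8: P''(0) = 8 > 0 ⇒ local minimum; P''(1) = -6 < 0 ⇒ local maximum; P''(4) = 24 > 0 ⇒ local minimum.
The local maximum is P(1) = -23/6.

-23/6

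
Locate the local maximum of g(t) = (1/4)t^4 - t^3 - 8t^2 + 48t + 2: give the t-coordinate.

g'(t) = t^3 - 3t^2 - 16t + 48. Setting g'(t) = 0 gives t ∈ {-4, 3, 4}.
Since g''(t) = 3t^2 - 6t - 16, we get g''(-4) = 56 > 0 ⇒ local minimum; g''(3) = -7 < 0 ⇒ local maximum; g''(4) = 8 > 0 ⇒ local minimum.
The local maximum is g(3) = 269/4.

3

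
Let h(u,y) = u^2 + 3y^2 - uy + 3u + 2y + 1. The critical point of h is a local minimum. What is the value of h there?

∂h/∂u = 2u - y + 3 = 0 and ∂h/∂y = -u + 6y + 2 = 0, so (u, y) = (-20/11, -7/11).
The Hessian has h_{uu} = 2, h_{yy} = 6, h_{uy} = -1, giving D = 11 > 0 with h_{uu} > 0, so the point is a local minimum.
h(-20/11, -7/11) = -26/11.

-26/11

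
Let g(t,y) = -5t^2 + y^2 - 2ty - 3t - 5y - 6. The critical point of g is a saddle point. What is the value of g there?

∂g/∂t = -10t - 2y - 3 = 0 and ∂g/∂y = -2t + 2y - 5 = 0, so (t, y) = (-2/3, 11/6).
The Hessian has g_{tt} = -10, g_{yy} = 2, g_{ty} = -2, giving D = -24 < 0, so the point is a saddle point.
g(-2/3, 11/6) = -115/12.

-115/12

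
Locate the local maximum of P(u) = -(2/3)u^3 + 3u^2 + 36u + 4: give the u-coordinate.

Critical points: P'(u) = -2u^2 + 6u + 36 vanishes at u = -3, 6.
Since P''(u) = -4u + 6, we get P''(-3) = 18 > 0 ⇒ local minimum; P''(6) = -18 < 0 ⇒ local maximum.
The local maximum is P(6) = 184.

6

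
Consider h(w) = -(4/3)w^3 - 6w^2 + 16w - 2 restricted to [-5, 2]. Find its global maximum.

20/3

Differentiating, h'(w) = -4w^2 - 12w + 16; which vanishes at w = -4 and w = 1.
Candidates: h(-5) = -196/3,  h(-4) = -230/3,  h(1) = 20/3,  h(2) = -14/3.
The maximum over the interval is 20/3, attained at w = 1.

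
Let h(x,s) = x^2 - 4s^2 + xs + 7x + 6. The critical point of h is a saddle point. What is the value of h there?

∂h/∂x = 2x + s + 7 = 0 and ∂h/∂s = x - 8s = 0, so (x, s) = (-56/17, -7/17).
The Hessian has h_{xx} = 2, h_{ss} = -8, h_{xs} = 1, giving D = -17 < 0, so the point is a saddle point.
h(-56/17, -7/17) = -94/17.

-94/17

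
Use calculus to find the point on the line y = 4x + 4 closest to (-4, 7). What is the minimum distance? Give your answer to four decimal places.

4.6082

Minimize D(x)^2 = (x + 4)^2 + (4x - 3)^2.
d/dx[D^2] = 2(x + 4) + 2·4·(4x - 3) = 0 ⇒ x = 8/17.
Then y = 100/17 and the distance is √(361/17) ≈ 4.6082.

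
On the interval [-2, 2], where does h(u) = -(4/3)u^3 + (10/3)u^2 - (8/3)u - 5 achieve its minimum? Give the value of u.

h'(u) = -4u^2 + (20/3)u - 8/3, which vanishes at u = 2/3 and u = 1.
Evaluating at the critical points and endpoints: h(-2) = 73/3,  h(2/3) = -461/81,  h(1) = -17/3,  h(2) = -23/3.
Hence the absolute minimum is -23/3 at u = 2.

2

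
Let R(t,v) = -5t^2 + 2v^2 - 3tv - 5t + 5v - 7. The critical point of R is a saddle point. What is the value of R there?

∂R/∂t = -10t - 3v - 5 = 0 and ∂R/∂v = -3t + 4v + 5 = 0, so (t, v) = (-5/49, -65/49).
The Hessian has R_{tt} = -10, R_{vv} = 4, R_{tv} = -3, giving D = -49 < 0, so the point is a saddle point.
R(-5/49, -65/49) = -493/49.

-493/49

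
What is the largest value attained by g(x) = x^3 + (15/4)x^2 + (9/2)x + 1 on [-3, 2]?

33

The derivative is 3x^2 + (15/2)x + 9/2, which vanishes at x = -3/2 and x = -1.
Evaluating at the critical points and endpoints: g(-3) = -23/4, g(-3/2) = -11/16, g(-1) = -3/4, g(2) = 33.
Hence the absolute maximum is 33 at x = 2.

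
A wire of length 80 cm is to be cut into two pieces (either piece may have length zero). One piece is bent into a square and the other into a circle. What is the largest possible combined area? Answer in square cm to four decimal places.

509.2958

Let x be the length used for the square. Square side x/4; circle radius (80−x)/(2π).
A(x) = (x/4)² + π·((80−x)/(2π))² = x²/16 + (80−x)²/(4π) for 0 ≤ x ≤ 80. A'(x) = x/8 − (80−x)/(2π) = 0 gives x = 4·80/(π+4) ≈ 44.8079.
A'' > 0, so the interior critical point is a minimum; the maximum is at an endpoint. A(0) = 509.2958 and A(80) = 400.0000, so the largest area is 509.2958.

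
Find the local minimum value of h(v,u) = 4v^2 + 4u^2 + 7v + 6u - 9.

-229/16

∂h/∂v = 8v + 7 = 0 and ∂h/∂u = 8u + 6 = 0, so (v, u) = (-7/8, -3/4).
The Hessian has h_{vv} = 8, h_{uu} = 8, h_{vu} = 0, giving D = 64 > 0 with h_{vv} > 0, so the point is a local minimum.
h(-7/8, -3/4) = -229/16.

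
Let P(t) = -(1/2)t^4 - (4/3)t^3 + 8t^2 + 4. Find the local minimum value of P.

P'(t) = -2t^3 - 4t^2 + 16t. Setting P'(t) = 0 gives t ∈ {-4, 0, 2}.
Second-derivative test with P''(t) = -6t^2 - 8t + 16: P''(-4) = -48 < 0 ⇒ local maximum; P''(0) = 16 > 0 ⇒ local minimum; P''(2) = -24 < 0 ⇒ local maximum.
The local minimum is P(0) = 4.

4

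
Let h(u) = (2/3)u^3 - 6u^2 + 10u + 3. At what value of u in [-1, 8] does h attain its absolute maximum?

8

The derivative is 2u^2 - 12u + 10, which vanishes at u = 1 and u = 5.
Evaluating at the critical points and endpoints: h(-1) = -41/3; h(1) = 23/3; h(5) = -41/3; h(8) = 121/3.
So the maximum is h(8) = 121/3.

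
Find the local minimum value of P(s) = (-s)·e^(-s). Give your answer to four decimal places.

-0.3679

By the product rule, P'(s) = (s - 1)·e^(-s). Since e^(-s) > 0, the only critical point is s = 1.
P''(1) has the same sign as 1 > 0, so this is a local minimum.
P(1) = (-1)·e^(-1) ≈ -0.3679.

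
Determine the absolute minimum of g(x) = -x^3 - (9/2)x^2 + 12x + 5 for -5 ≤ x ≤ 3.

Differentiating, g'(x) = -3x^2 - 9x + 12; which vanishes at x = -4 and x = 1.
Compare values at every candidate in [-5, 3]: g(-5) = -85/2, g(-4) = -51, g(1) = 23/2, g(3) = -53/2.
Hence the absolute minimum is -51 at x = -4.

-51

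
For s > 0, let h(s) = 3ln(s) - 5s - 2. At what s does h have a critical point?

3/5

h'(s) = 3/s − 5 = 0 gives s = 3/5.
h''(s) = -3/s², which is negative for s > 0, so this is a local maximum.
h(3/5) = 3·ln(3/5) - 3 - 2 ≈ -6.5325.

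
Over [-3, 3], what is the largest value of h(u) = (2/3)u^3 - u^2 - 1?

8

Differentiating, h'(u) = 2u^2 - 2u; which vanishes at u = 0 and u = 1.
Candidates: h(-3) = -28,  h(0) = -1,  h(1) = -4/3,  h(3) = 8.
Hence the absolute maximum is 8 at u = 3.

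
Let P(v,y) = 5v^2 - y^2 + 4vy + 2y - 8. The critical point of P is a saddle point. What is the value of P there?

∂P/∂v = 10v + 4y = 0 and ∂P/∂y = 4v - 2y + 2 = 0, so (v, y) = (-2/9, 5/9).
The Hessian has P_{vv} = 10, P_{yy} = -2, P_{vy} = 4, giving D = -36 < 0, so the point is a saddle point.
P(-2/9, 5/9) = -67/9.

-67/9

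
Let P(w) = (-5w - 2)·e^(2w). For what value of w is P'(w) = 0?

P'(w) = (-5)·e^(2w) + (-5w - 2)·2·e^(2w) = (-10w - 9)·e^(2w). Since e^(2w) > 0, the only critical point is w = -9/10.
P''(-9/10) has the same sign as -10 < 0, so this is a local maximum.
P(-9/10) = (5/2)·e^(-9/5) ≈ 0.4132.

-9/10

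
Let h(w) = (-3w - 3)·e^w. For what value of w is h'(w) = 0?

Differentiating with the product rule gives h'(w) = (-3w - 6)·e^w. Since e^w > 0, the only critical point is w = -2.
h''(-2) has the same sign as -3 < 0, so this is a local maximum.
h(-2) = (3)·e^(-2) ≈ 0.4060.

-2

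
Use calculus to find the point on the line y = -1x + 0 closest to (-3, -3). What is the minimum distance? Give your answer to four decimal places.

Minimize D(x)^2 = (x + 3)^2 + (-x + 3)^2.
d/dx[D^2] = 2(x + 3) + 2·(-1)·(-x + 3) = 0 ⇒ x = 0.
Then y = 0 and the distance is √(18) ≈ 4.2426.

4.2426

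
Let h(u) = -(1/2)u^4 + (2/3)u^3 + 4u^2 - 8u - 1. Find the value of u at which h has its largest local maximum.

h'(u) = -2u^3 + 2u^2 + 8u - 8 = 0 at u = -2, 1, 2.
h''(u) = -6u^2 + 4u + 8. h''(-2) = -24 < 0 ⇒ local maximum; h''(1) = 6 > 0 ⇒ local minimum; h''(2) = -8 < 0 ⇒ local maximum.
Thus h has its largest local maximum at u = -2, with value 53/3.

-2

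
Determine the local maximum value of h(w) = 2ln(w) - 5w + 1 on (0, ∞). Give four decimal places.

h'(w) = 2/w − 5 = 0 gives w = 2/5.
h''(w) = -2/w², which is negative for w > 0, so this is a local maximum.
h(2/5) = 2·ln(2/5) - 2 + 1 ≈ -2.8326.

-2.8326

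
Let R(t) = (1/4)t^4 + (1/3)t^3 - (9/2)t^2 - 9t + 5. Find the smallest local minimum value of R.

-133/4

R'(t) = t^3 + t^2 - 9t - 9. Setting R'(t) = 0 gives t ∈ {-3, -1, 3}.
R''(t) = 3t^2 + 2t - 9. R''(-3) = 12 > 0 ⇒ local minimum; R''(-1) = -8 < 0 ⇒ local maximum; R''(3) = 24 > 0 ⇒ local minimum.
The smallest local minimum is R(3) = -133/4.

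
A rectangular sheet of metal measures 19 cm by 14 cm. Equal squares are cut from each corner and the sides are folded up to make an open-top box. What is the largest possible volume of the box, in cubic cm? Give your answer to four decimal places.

315.8551

With cut size x, the volume is V(x) = x(19 − 2x)(14 − 2x) for 0 < x < 7.
V'(x) = 12x^2 − 132x + 266. Setting V'(x) = 0 gives x ≈ 2.6569 (the root in (0, 7)).
V''(x) = 24x − 132 is negative there, so this is the maximum; V ≈ 315.8551.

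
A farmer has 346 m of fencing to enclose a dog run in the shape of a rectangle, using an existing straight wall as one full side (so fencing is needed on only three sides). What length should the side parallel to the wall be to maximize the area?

Let the sides perpendicular to the wall have length x and the parallel side y, so 2x + y = 346 and the area is A = xy = x(346 − 2x).
A'(x) = 346 − 4x = 0 gives x = 173/2, and A''(x) = −4 < 0 confirms a maximum.
Then y = 346 − 2·173/2 = 173 and A = 29929/2.

173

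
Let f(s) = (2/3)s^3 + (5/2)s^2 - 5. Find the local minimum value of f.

-5

Critical points: f'(s) = 2s^2 + 5s vanishes at s = -5/2, 0.
Second-derivative test with f''(s) = 4s + 5: f''(-5/2) = -5 < 0 ⇒ local maximum; f''(0) = 5 > 0 ⇒ local minimum.
The local minimum is f(0) = -5.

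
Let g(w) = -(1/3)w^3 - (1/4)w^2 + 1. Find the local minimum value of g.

g'(w) = -w^2 - (1/2)w. Setting g'(w) = 0 gives w ∈ {-1/2, 0}.
Since g''(w) = -2w - 1/2, we get g''(-1/2) = 1/2 > 0 ⇒ local minimum; g''(0) = -1/2 < 0 ⇒ local maximum.
So the local minimum value is g(-1/2) = 47/48.

47/48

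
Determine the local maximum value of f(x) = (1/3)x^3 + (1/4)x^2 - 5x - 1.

Critical points: f'(x) = x^2 + (1/2)x - 5 vanishes at x = -5/2, 2.
Since f''(x) = 2x + 1/2, we get f''(-5/2) = -9/2 < 0 ⇒ local maximum; f''(2) = 9/2 > 0 ⇒ local minimum.
The local maximum is f(-5/2) = 377/48.

377/48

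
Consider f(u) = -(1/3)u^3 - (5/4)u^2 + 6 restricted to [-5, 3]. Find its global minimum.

-57/4

The derivative is -u^2 - (5/2)u, which vanishes at u = -5/2 and u = 0.
Candidates: f(-5) = 197/12,  f(-5/2) = 163/48,  f(0) = 6,  f(3) = -57/4.
Hence the absolute minimum is -57/4 at u = 3.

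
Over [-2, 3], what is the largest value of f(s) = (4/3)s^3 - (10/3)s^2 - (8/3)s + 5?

The derivative is 4s^2 - (20/3)s - 8/3, which vanishes at s = -1/3 and s = 2.
Evaluating at the critical points and endpoints: f(-2) = -41/3,  f(-1/3) = 443/81,  f(2) = -3,  f(3) = 3.
Hence the absolute maximum is 443/81 at s = -1/3.

443/81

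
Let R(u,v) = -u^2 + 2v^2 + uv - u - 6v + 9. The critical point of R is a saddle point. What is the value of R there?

∂R/∂u = -2u + v - 1 = 0 and ∂R/∂v = u + 4v - 6 = 0, so (u, v) = (2/9, 13/9).
The Hessian has R_{uu} = -2, R_{vv} = 4, R_{uv} = 1, giving D = -9 < 0, so the point is a saddle point.
R(2/9, 13/9) = 41/9.

41/9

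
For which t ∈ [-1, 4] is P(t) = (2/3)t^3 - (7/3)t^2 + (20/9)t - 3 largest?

4

The derivative is 2t^2 - (14/3)t + 20/9, which vanishes at t = 2/3 and t = 5/3.
Evaluating at the critical points and endpoints: P(-1) = -74/9, P(2/3) = -191/81, P(5/3) = -218/81, P(4) = 101/9.
Hence the absolute maximum is 101/9 at t = 4.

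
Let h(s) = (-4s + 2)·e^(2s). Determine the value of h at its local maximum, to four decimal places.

2.0000

Differentiating with the product rule gives h'(s) = (-8s)·e^(2s). Since e^(2s) > 0, the only critical point is s = 0.
h''(0) has the same sign as -8 < 0, so this is a local maximum.
h(0) = (2)·e^(0) ≈ 2.0000.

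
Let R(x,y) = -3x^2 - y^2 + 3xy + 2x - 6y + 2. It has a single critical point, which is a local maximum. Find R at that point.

82/3

∂R/∂x = -6x + 3y + 2 = 0 and ∂R/∂y = 3x - 2y - 6 = 0, so (x, y) = (-14/3, -10).
The Hessian has R_{xx} = -6, R_{yy} = -2, R_{xy} = 3, giving D = 3 > 0 with R_{xx} < 0, so the point is a local maximum.
R(-14/3, -10) = 82/3.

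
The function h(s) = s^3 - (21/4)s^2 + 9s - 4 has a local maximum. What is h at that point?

17/16

h'(s) = 3s^2 - (21/2)s + 9 = 0 at s = 3/2, 2.
h''(s) = 6s - 21/2. h''(3/2) = -3/2 < 0 ⇒ local maximum; h''(2) = 3/2 > 0 ⇒ local minimum.
Thus h has its local maximum at s = 3/2, with value 17/16.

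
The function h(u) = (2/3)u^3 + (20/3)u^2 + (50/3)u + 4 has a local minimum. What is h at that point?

-676/81

h'(u) = 2u^2 + (40/3)u + 50/3 = 0 at u = -5, -5/3.
Second-derivative test with h''(u) = 4u + 40/3: h''(-5) = -20/3 < 0 ⇒ local maximum; h''(-5/3) = 20/3 > 0 ⇒ local minimum.
Thus h has its local minimum at u = -5/3, with value -676/81.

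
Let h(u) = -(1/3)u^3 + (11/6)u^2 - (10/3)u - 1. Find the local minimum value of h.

-487/162

h'(u) = -u^2 + (11/3)u - 10/3 = 0 at u = 5/3, 2.
h''(u) = -2u + 11/3. h''(5/3) = 1/3 > 0 ⇒ local minimum; h''(2) = -1/3 < 0 ⇒ local maximum.
So the local minimum value is h(5/3) = -487/162.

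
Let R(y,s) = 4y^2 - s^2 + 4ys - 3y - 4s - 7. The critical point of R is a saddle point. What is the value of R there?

∂R/∂y = 8y + 4s - 3 = 0 and ∂R/∂s = 4y - 2s - 4 = 0, so (y, s) = (11/16, -5/8).
The Hessian has R_{yy} = 8, R_{ss} = -2, R_{ys} = 4, giving D = -32 < 0, so the point is a saddle point.
R(11/16, -5/8) = -217/32.

-217/32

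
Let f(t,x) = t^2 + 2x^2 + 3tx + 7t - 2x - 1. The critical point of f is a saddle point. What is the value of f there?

∂f/∂t = 2t + 3x + 7 = 0 and ∂f/∂x = 3t + 4x - 2 = 0, so (t, x) = (34, -25).
The Hessian has f_{tt} = 2, f_{xx} = 4, f_{tx} = 3, giving D = -1 < 0, so the point is a saddle point.
f(34, -25) = 143.

143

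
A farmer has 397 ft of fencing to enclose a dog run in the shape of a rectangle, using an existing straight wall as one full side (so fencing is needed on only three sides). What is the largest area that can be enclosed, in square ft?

157609/8

Let the sides perpendicular to the wall have length x and the parallel side y, so 2x + y = 397 and the area is A = xy = x(397 − 2x).
A'(x) = 397 − 4x = 0 gives x = 397/4, and A''(x) = −4 < 0 confirms a maximum.
Then y = 397 − 2·397/4 = 397/2 and A = 157609/8.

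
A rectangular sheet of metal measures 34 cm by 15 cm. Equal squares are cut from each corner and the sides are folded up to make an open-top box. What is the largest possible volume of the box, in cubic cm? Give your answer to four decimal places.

759.6878

With cut size x, the volume is V(x) = x(34 − 2x)(15 − 2x) for 0 < x < 7.5.
V'(x) = 12x^2 − 196x + 510. Setting V'(x) = 0 gives x ≈ 3.2479 (the root in (0, 7.5)).
V''(x) = 24x − 196 is negative there, so this is the maximum; V ≈ 759.6878.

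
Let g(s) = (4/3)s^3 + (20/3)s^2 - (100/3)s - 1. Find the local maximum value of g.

g'(s) = 4s^2 + (40/3)s - 100/3. Setting g'(s) = 0 gives s ∈ {-5, 5/3}.
Since g''(s) = 8s + 40/3, we get g''(-5) = -80/3 < 0 ⇒ local maximum; g''(5/3) = 80/3 > 0 ⇒ local minimum.
The local maximum is g(-5) = 497/3.

497/3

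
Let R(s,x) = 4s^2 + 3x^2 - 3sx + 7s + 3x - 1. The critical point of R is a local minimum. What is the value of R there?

∂R/∂s = 8s - 3x + 7 = 0 and ∂R/∂x = -3s + 6x + 3 = 0, so (s, x) = (-17/13, -15/13).
The Hessian has R_{ss} = 8, R_{xx} = 6, R_{sx} = -3, giving D = 39 > 0 with R_{ss} > 0, so the point is a local minimum.
R(-17/13, -15/13) = -95/13.

-95/13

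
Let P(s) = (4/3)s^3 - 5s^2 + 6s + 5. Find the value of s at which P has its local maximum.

P'(s) = 4s^2 - 10s + 6 = 0 at s = 1, 3/2.
P''(s) = 8s - 10. P''(1) = -2 < 0 ⇒ local maximum; P''(3/2) = 2 > 0 ⇒ local minimum.
The local maximum is P(1) = 22/3.

1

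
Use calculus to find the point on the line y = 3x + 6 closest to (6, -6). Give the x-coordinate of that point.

Minimize D(x)^2 = (x - 6)^2 + (3x + 12)^2.
d/dx[D^2] = 2(x - 6) + 2·3·(3x + 12) = 0 ⇒ x = -3.
Then y = -3 and the distance is √(90) ≈ 9.4868.

-3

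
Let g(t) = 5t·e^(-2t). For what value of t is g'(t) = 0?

1/2

g'(t) = 5·e^(-2t) + (5t)·(-2)·e^(-2t) = (-10t + 5)·e^(-2t). Since e^(-2t) > 0, the only critical point is t = 1/2.
g''(1/2) has the same sign as -10 < 0, so this is a local maximum.
g(1/2) = (5/2)·e^(-1) ≈ 0.9197.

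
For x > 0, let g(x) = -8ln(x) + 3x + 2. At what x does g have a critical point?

g'(x) = -8/x + 3 = 0 gives x = 8/3.
g''(x) = 8/x², which is positive for x > 0, so this is a local minimum.
g(8/3) = -8·ln(8/3) + 8 + 2 ≈ 2.1534.

8/3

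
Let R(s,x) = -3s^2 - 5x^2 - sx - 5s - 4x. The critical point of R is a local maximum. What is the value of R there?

∂R/∂s = -6s - x - 5 = 0 and ∂R/∂x = -s - 10x - 4 = 0, so (s, x) = (-46/59, -19/59).
The Hessian has R_{ss} = -6, R_{xx} = -10, R_{sx} = -1, giving D = 59 > 0 with R_{ss} < 0, so the point is a local maximum.
R(-46/59, -19/59) = 153/59.

153/59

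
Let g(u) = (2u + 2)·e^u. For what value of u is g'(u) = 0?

-2

g'(u) = 2·e^u + (2u + 2)·1·e^u = (2u + 4)·e^u. Since e^u > 0, the only critical point is u = -2.
g''(-2) has the same sign as 2 > 0, so this is a local minimum.
g(-2) = (-2)·e^(-2) ≈ -0.2707.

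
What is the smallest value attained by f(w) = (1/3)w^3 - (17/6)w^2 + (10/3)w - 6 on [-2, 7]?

-80/3

Differentiating, f'(w) = w^2 - (17/3)w + 10/3; which vanishes at w = 2/3 and w = 5.
Candidates: f(-2) = -80/3, f(2/3) = -400/81, f(5) = -37/2, f(7) = -43/6.
So the minimum is f(-2) = -80/3.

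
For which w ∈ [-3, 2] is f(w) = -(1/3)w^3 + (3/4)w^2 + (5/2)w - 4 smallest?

-1

f'(w) = -w^2 + (3/2)w + 5/2, whose only zero in [-3, 2] is w = -1.
Evaluating at the critical points and endpoints: f(-3) = 17/4; f(-1) = -65/12; f(2) = 4/3.
The minimum over the interval is -65/12, attained at w = -1.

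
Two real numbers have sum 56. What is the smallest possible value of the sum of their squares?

With a + b = 56, a^2 + b^2 = a^2 + (56 − a)^2.
The derivative 2a − 2(56 − a) = 4a − 112 vanishes at a = 28; second derivative 4 > 0, a minimum.
The minimum is 2·(28)^2 = 1568.

1568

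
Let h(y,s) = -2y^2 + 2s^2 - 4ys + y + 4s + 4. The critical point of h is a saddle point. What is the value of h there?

57/16

∂h/∂y = -4y - 4s + 1 = 0 and ∂h/∂s = -4y + 4s + 4 = 0, so (y, s) = (5/8, -3/8).
The Hessian has h_{yy} = -4, h_{ss} = 4, h_{ys} = -4, giving D = -32 < 0, so the point is a saddle point.
h(5/8, -3/8) = 57/16.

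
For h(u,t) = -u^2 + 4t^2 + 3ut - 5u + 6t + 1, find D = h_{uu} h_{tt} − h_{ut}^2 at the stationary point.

-25

∂h/∂u = -2u + 3t - 5 = 0 and ∂h/∂t = 3u + 8t + 6 = 0, so (u, t) = (-58/25, 3/25).
The Hessian has h_{uu} = -2, h_{tt} = 8, h_{ut} = 3, giving D = -25 < 0, so the point is a saddle point.
D = (-2)·(8) − (3)^2 = -25.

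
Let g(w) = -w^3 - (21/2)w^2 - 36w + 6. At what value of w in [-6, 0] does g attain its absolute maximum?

-6

Differentiating, g'(w) = -3w^2 - 21w - 36; which vanishes at w = -4 and w = -3.
Candidates: g(-6) = 60; g(-4) = 46; g(-3) = 93/2; g(0) = 6.
Hence the absolute maximum is 60 at w = -6.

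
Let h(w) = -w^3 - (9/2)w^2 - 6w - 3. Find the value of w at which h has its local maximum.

h'(w) = -3w^2 - 9w - 6. Setting h'(w) = 0 gives w ∈ {-2, -1}.
Since h''(w) = -6w - 9, we get h''(-2) = 3 > 0 ⇒ local minimum; h''(-1) = -3 < 0 ⇒ local maximum.
So the local maximum value is h(-1) = -1/2.

-1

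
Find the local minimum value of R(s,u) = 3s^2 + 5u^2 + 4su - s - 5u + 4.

∂R/∂s = 6s + 4u - 1 = 0 and ∂R/∂u = 4s + 10u - 5 = 0, so (s, u) = (-5/22, 13/22).
The Hessian has R_{ss} = 6, R_{uu} = 10, R_{su} = 4, giving D = 44 > 0 with R_{ss} > 0, so the point is a local minimum.
R(-5/22, 13/22) = 29/11.

29/11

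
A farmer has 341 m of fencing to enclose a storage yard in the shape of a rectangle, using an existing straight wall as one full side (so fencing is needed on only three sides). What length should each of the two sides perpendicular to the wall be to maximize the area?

Let the sides perpendicular to the wall have length x and the parallel side y, so 2x + y = 341 and the area is A = xy = x(341 − 2x).
A'(x) = 341 − 4x = 0 gives x = 341/4, and A''(x) = −4 < 0 confirms a maximum.
Then y = 341 − 2·341/4 = 341/2 and A = 116281/8.

341/4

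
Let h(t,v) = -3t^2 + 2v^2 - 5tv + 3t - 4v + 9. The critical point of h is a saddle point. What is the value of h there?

∂h/∂t = -6t - 5v + 3 = 0 and ∂h/∂v = -5t + 4v - 4 = 0, so (t, v) = (-8/49, 39/49).
The Hessian has h_{tt} = -6, h_{vv} = 4, h_{tv} = -5, giving D = -49 < 0, so the point is a saddle point.
h(-8/49, 39/49) = 351/49.

351/49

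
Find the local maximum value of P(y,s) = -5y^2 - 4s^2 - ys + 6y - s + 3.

∂P/∂y = -10y - s + 6 = 0 and ∂P/∂s = -y - 8s - 1 = 0, so (y, s) = (49/79, -16/79).
The Hessian has P_{yy} = -10, P_{ss} = -8, P_{ys} = -1, giving D = 79 > 0 with P_{yy} < 0, so the point is a local maximum.
P(49/79, -16/79) = 392/79.

392/79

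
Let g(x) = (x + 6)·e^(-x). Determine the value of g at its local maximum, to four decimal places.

Differentiating with the product rule gives g'(x) = (-x - 5)·e^(-x). Since e^(-x) > 0, the only critical point is x = -5.
g''(-5) has the same sign as -1 < 0, so this is a local maximum.
g(-5) = (1)·e^(5) ≈ 148.4132.

148.4132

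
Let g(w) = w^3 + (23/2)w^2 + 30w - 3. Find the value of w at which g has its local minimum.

Critical points: g'(w) = 3w^2 + 23w + 30 vanishes at w = -6, -5/3.
Second-derivative test with g''(w) = 6w + 23: g''(-6) = -13 < 0 ⇒ local maximum; g''(-5/3) = 13 > 0 ⇒ local minimum.
Thus g has its local minimum at w = -5/3, with value -1387/54.

-5/3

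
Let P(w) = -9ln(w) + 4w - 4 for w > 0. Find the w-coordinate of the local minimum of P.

P'(w) = -9/w + 4 = 0 gives w = 9/4.
P''(w) = 9/w², which is positive for w > 0, so this is a local minimum.
P(9/4) = -9·ln(9/4) + 9 - 4 ≈ -2.2984.

9/4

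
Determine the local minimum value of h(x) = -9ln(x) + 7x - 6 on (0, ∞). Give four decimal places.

h'(x) = -9/x + 7 = 0 gives x = 9/7.
h''(x) = 9/x², which is positive for x > 0, so this is a local minimum.
h(9/7) = -9·ln(9/7) + 9 - 6 ≈ 0.7382.

0.7382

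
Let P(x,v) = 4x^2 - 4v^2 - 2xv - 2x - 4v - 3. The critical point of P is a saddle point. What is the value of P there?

-35/17

∂P/∂x = 8x - 2v - 2 = 0 and ∂P/∂v = -2x - 8v - 4 = 0, so (x, v) = (2/17, -9/17).
The Hessian has P_{xx} = 8, P_{vv} = -8, P_{xv} = -2, giving D = -68 < 0, so the point is a saddle point.
P(2/17, -9/17) = -35/17.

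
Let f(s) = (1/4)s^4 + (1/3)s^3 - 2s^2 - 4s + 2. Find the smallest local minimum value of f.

-22/3

Critical points: f'(s) = s^3 + s^2 - 4s - 4 vanishes at s = -2, -1, 2.
Since f''(s) = 3s^2 + 2s - 4, we get f''(-2) = 4 > 0 ⇒ local minimum; f''(-1) = -3 < 0 ⇒ local maximum; f''(2) = 12 > 0 ⇒ local minimum.
So the smallest local minimum value is f(2) = -22/3.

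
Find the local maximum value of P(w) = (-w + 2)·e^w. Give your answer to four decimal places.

2.7183

P'(w) = (-1)·e^w + (-w + 2)·1·e^w = (-w + 1)·e^w. Since e^w > 0, the only critical point is w = 1.
P''(1) has the same sign as -1 < 0, so this is a local maximum.
P(1) = (1)·e^(1) ≈ 2.7183.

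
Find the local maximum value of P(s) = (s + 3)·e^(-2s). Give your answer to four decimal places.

P'(s) = 1·e^(-2s) + (s + 3)·(-2)·e^(-2s) = (-2s - 5)·e^(-2s). Since e^(-2s) > 0, the only critical point is s = -5/2.
P''(-5/2) has the same sign as -2 < 0, so this is a local maximum.
P(-5/2) = (1/2)·e^(5) ≈ 74.2066.

74.2066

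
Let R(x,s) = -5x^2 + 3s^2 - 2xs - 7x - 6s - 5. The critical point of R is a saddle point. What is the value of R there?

∂R/∂x = -10x - 2s - 7 = 0 and ∂R/∂s = -2x + 6s - 6 = 0, so (x, s) = (-27/32, 23/32).
The Hessian has R_{xx} = -10, R_{ss} = 6, R_{xs} = -2, giving D = -64 < 0, so the point is a saddle point.
R(-27/32, 23/32) = -269/64.

-269/64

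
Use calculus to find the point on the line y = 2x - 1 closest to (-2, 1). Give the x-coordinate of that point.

Minimize D(x)^2 = (x + 2)^2 + (2x - 2)^2.
d/dx[D^2] = 2(x + 2) + 2·2·(2x - 2) = 0 ⇒ x = 2/5.
Then y = -1/5 and the distance is √(36/5) ≈ 2.6833.

2/5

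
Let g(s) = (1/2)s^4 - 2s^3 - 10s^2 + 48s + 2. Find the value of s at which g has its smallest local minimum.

-3

g'(s) = 2s^3 - 6s^2 - 20s + 48. Setting g'(s) = 0 gives s ∈ {-3, 2, 4}.
Second-derivative test with g''(s) = 6s^2 - 12s - 20: g''(-3) = 70 > 0 ⇒ local minimum; g''(2) = -20 < 0 ⇒ local maximum; g''(4) = 28 > 0 ⇒ local minimum.
The smallest local minimum is g(-3) = -275/2.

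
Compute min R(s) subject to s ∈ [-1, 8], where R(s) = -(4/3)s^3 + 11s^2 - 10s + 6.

R'(s) = -4s^2 + 22s - 10, which vanishes at s = 1/2 and s = 5.
Evaluating at the critical points and endpoints: R(-1) = 85/3; R(1/2) = 43/12; R(5) = 193/3; R(8) = -158/3.
So the minimum is R(8) = -158/3.

-158/3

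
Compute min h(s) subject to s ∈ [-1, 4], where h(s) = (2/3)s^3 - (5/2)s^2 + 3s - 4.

h'(s) = 2s^2 - 5s + 3, which vanishes at s = 1 and s = 3/2.
Candidates: h(-1) = -61/6, h(1) = -17/6, h(3/2) = -23/8, h(4) = 32/3.
The minimum over the interval is -61/6, attained at s = -1.

-61/6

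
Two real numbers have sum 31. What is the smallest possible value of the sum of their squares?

With a + b = 31, a^2 + b^2 = a^2 + (31 − a)^2.
The derivative 2a − 2(31 − a) = 4a − 62 vanishes at a = 31/2; second derivative 4 > 0, a minimum.
The minimum is 2·(31/2)^2 = 961/2.

961/2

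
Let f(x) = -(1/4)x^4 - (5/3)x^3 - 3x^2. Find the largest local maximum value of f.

Critical points: f'(x) = -x^3 - 5x^2 - 6x vanishes at x = -3, -2, 0.
Since f''(x) = -3x^2 - 10x - 6, we get f''(-3) = -3 < 0 ⇒ local maximum; f''(-2) = 2 > 0 ⇒ local minimum; f''(0) = -6 < 0 ⇒ local maximum.
So the largest local maximum value is f(0) = 0.

0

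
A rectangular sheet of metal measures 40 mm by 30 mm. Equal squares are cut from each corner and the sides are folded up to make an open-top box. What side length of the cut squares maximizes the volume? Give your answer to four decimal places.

5.6574

With cut size x, the volume is V(x) = x(40 − 2x)(30 − 2x) for 0 < x < 15.
V'(x) = 12x^2 − 280x + 1200. Setting V'(x) = 0 gives x ≈ 5.6574 (the root in (0, 15)).
V''(x) = 24x − 280 is negative there, so this is the maximum; V ≈ 3032.3025.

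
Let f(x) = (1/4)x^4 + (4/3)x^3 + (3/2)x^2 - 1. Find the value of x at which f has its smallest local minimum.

f'(x) = x^3 + 4x^2 + 3x. Setting f'(x) = 0 gives x ∈ {-3, -1, 0}.
Since f''(x) = 3x^2 + 8x + 3, we get f''(-3) = 6 > 0 ⇒ local minimum; f''(-1) = -2 < 0 ⇒ local maximum; f''(0) = 3 > 0 ⇒ local minimum.
The smallest local minimum is f(-3) = -13/4.

-3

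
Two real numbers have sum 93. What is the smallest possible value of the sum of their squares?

With a + b = 93, a^2 + b^2 = a^2 + (93 − a)^2.
The derivative 2a − 2(93 − a) = 4a − 186 vanishes at a = 93/2; second derivative 4 > 0, a minimum.
The minimum is 2·(93/2)^2 = 8649/2.

8649/2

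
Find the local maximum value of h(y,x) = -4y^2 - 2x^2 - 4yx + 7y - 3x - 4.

77/8

∂h/∂y = -8y - 4x + 7 = 0 and ∂h/∂x = -4y - 4x - 3 = 0, so (y, x) = (5/2, -13/4).
The Hessian has h_{yy} = -8, h_{xx} = -4, h_{yx} = -4, giving D = 16 > 0 with h_{yy} < 0, so the point is a local maximum.
h(5/2, -13/4) = 77/8.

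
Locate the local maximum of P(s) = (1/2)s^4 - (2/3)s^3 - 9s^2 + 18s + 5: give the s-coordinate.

P'(s) = 2s^3 - 2s^2 - 18s + 18 = 0 at s = -3, 1, 3.
Since P''(s) = 6s^2 - 4s - 18, we get P''(-3) = 48 > 0 ⇒ local minimum; P''(1) = -16 < 0 ⇒ local maximum; P''(3) = 24 > 0 ⇒ local minimum.
Thus P has its local maximum at s = 1, with value 83/6.

1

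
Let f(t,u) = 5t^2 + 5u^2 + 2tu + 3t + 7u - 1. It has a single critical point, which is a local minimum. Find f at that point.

-43/12

∂f/∂t = 10t + 2u + 3 = 0 and ∂f/∂u = 2t + 10u + 7 = 0, so (t, u) = (-1/6, -2/3).
The Hessian has f_{tt} = 10, f_{uu} = 10, f_{tu} = 2, giving D = 96 > 0 with f_{tt} > 0, so the point is a local minimum.
f(-1/6, -2/3) = -43/12.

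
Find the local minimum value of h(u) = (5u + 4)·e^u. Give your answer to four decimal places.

h'(u) = 5·e^u + (5u + 4)·1·e^u = (5u + 9)·e^u. Since e^u > 0, the only critical point is u = -9/5.
h''(-9/5) has the same sign as 5 > 0, so this is a local minimum.
h(-9/5) = (-5)·e^(-9/5) ≈ -0.8265.

-0.8265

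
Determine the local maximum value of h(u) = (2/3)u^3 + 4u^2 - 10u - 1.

h'(u) = 2u^2 + 8u - 10 = 0 at u = -5, 1.
h''(u) = 4u + 8. h''(-5) = -12 < 0 ⇒ local maximum; h''(1) = 12 > 0 ⇒ local minimum.
The local maximum is h(-5) = 197/3.

197/3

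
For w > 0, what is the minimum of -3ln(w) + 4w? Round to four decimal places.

3.8630

P'(w) = -3/w + 4 = 0 gives w = 3/4.
P''(w) = 3/w², which is positive for w > 0, so this is a local minimum.
P(3/4) = -3·ln(3/4) + 3 ≈ 3.8630.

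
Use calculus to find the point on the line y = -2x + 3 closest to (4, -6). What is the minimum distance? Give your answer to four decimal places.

Minimize D(x)^2 = (x - 4)^2 + (-2x + 9)^2.
d/dx[D^2] = 2(x - 4) + 2·(-2)·(-2x + 9) = 0 ⇒ x = 22/5.
Then y = -29/5 and the distance is √(1/5) ≈ 0.4472.

0.4472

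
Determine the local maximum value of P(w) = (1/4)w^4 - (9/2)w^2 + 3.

Critical points: P'(w) = w^3 - 9w vanishes at w = -3, 0, 3.
Since P''(w) = 3w^2 - 9, we get P''(-3) = 18 > 0 ⇒ local minimum; P''(0) = -9 < 0 ⇒ local maximum; P''(3) = 18 > 0 ⇒ local minimum.
The local maximum is P(0) = 3.

3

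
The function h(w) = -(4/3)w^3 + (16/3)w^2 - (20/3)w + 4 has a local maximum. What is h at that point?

124/81

Critical points: h'(w) = -4w^2 + (32/3)w - 20/3 vanishes at w = 1, 5/3.
Second-derivative test with h''(w) = -8w + 32/3: h''(1) = 8/3 > 0 ⇒ local minimum; h''(5/3) = -8/3 < 0 ⇒ local maximum.
The local maximum is h(5/3) = 124/81.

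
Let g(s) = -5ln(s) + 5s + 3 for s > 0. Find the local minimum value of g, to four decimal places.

8.0000

g'(s) = -5/s + 5 = 0 gives s = 1.
g''(s) = 5/s², which is positive for s > 0, so this is a local minimum.
g(1) = -5·ln(1) + 5 + 3 ≈ 8.0000.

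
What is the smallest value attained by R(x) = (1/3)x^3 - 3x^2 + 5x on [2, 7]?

-25/3

R'(x) = x^2 - 6x + 5, whose only zero in [2, 7] is x = 5.
Compare values at every candidate in [2, 7]: R(2) = 2/3,  R(5) = -25/3,  R(7) = 7/3.
Hence the absolute minimum is -25/3 at x = 5.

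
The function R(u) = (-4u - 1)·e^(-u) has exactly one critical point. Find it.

3/4

Differentiating with the product rule gives R'(u) = (4u - 3)·e^(-u). Since e^(-u) > 0, the only critical point is u = 3/4.
R''(3/4) has the same sign as 4 > 0, so this is a local minimum.
R(3/4) = (-4)·e^(-3/4) ≈ -1.8895.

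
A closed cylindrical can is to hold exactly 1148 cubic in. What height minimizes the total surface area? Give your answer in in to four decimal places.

11.3488

With radius r and height h, πr²h = 1148 so h = 1148/(πr²), and S(r) = 2πr² + 2πrh = 2πr² + 2·1148/r.
S'(r) = 4πr − 2·1148/r² = 0 ⇒ r³ = 1148/(2π), so r ≈ 5.6744 and h = 2r ≈ 11.3488.
S''(r) = 4π + 4·1148/r³ > 0, so this is the minimum; S ≈ 606.9354.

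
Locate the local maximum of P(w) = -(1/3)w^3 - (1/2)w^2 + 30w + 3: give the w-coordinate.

5

P'(w) = -w^2 - w + 30 = 0 at w = -6, 5.
Since P''(w) = -2w - 1, we get P''(-6) = 11 > 0 ⇒ local minimum; P''(5) = -11 < 0 ⇒ local maximum.
The local maximum is P(5) = 593/6.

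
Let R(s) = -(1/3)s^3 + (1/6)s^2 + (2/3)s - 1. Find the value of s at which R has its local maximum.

Critical points: R'(s) = -s^2 + (1/3)s + 2/3 vanishes at s = -2/3, 1.
Since R''(s) = -2s + 1/3, we get R''(-2/3) = 5/3 > 0 ⇒ local minimum; R''(1) = -5/3 < 0 ⇒ local maximum.
Thus R has its local maximum at s = 1, with value -1/2.

1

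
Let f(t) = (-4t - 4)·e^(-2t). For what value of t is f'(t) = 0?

By the product rule, f'(t) = (8t + 4)·e^(-2t). Since e^(-2t) > 0, the only critical point is t = -1/2.
f''(-1/2) has the same sign as 8 > 0, so this is a local minimum.
f(-1/2) = (-2)·e^(1) ≈ -5.4366.

-1/2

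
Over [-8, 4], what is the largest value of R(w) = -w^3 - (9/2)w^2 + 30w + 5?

39

R'(w) = -3w^2 - 9w + 30, which vanishes at w = -5 and w = 2.
Compare values at every candidate in [-8, 4]: R(-8) = -11, R(-5) = -265/2, R(2) = 39, R(4) = -11.
The maximum over the interval is 39, attained at w = 2.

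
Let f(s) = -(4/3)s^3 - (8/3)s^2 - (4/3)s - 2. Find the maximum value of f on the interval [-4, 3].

The derivative is -4s^2 - (16/3)s - 4/3, which vanishes at s = -1 and s = -1/3.
Candidates: f(-4) = 46,  f(-1) = -2,  f(-1/3) = -146/81,  f(3) = -66.
Hence the absolute maximum is 46 at s = -4.

46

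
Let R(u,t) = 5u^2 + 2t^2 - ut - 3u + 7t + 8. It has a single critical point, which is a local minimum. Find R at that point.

70/39

∂R/∂u = 10u - t - 3 = 0 and ∂R/∂t = -u + 4t + 7 = 0, so (u, t) = (5/39, -67/39).
The Hessian has R_{uu} = 10, R_{tt} = 4, R_{ut} = -1, giving D = 39 > 0 with R_{uu} > 0, so the point is a local minimum.
R(5/39, -67/39) = 70/39.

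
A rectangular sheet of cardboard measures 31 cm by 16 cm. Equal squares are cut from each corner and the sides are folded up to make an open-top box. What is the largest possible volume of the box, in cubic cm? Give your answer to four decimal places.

With cut size x, the volume is V(x) = x(31 − 2x)(16 − 2x) for 0 < x < 8.
V'(x) = 12x^2 − 188x + 496. Setting V'(x) = 0 gives x ≈ 3.3581 (the root in (0, 8)).
V''(x) = 24x − 188 is negative there, so this is the maximum; V ≈ 757.0700.

757.0700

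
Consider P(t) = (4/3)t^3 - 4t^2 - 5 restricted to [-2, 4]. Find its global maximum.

The derivative is 4t^2 - 8t, which vanishes at t = 0 and t = 2.
Evaluating at the critical points and endpoints: P(-2) = -95/3,  P(0) = -5,  P(2) = -31/3,  P(4) = 49/3.
The maximum over the interval is 49/3, attained at t = 4.

49/3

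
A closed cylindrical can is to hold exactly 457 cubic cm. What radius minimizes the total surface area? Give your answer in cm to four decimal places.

4.1743

With radius r and height h, πr²h = 457 so h = 457/(πr²), and S(r) = 2πr² + 2πrh = 2πr² + 2·457/r.
S'(r) = 4πr − 2·457/r² = 0 ⇒ r³ = 457/(2π), so r ≈ 4.1743 and h = 2r ≈ 8.3485.
S''(r) = 4π + 4·457/r³ > 0, so this is the minimum; S ≈ 328.4420.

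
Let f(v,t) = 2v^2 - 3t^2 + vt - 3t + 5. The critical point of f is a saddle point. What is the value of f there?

143/25

∂f/∂v = 4v + t = 0 and ∂f/∂t = v - 6t - 3 = 0, so (v, t) = (3/25, -12/25).
The Hessian has f_{vv} = 4, f_{tt} = -6, f_{vt} = 1, giving D = -25 < 0, so the point is a saddle point.
f(3/25, -12/25) = 143/25.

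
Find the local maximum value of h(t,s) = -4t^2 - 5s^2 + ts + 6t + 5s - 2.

152/79

∂h/∂t = -8t + s + 6 = 0 and ∂h/∂s = t - 10s + 5 = 0, so (t, s) = (65/79, 46/79).
The Hessian has h_{tt} = -8, h_{ss} = -10, h_{ts} = 1, giving D = 79 > 0 with h_{tt} < 0, so the point is a local maximum.
h(65/79, 46/79) = 152/79.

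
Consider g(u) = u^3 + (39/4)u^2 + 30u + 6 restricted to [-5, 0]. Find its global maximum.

g'(u) = 3u^2 + (39/2)u + 30, which vanishes at u = -4 and u = -5/2.
Evaluating at the critical points and endpoints: g(-5) = -101/4; g(-4) = -22; g(-5/2) = -379/16; g(0) = 6.
The maximum over the interval is 6, attained at u = 0.

6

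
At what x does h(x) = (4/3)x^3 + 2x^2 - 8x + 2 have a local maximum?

-2

h'(x) = 4x^2 + 4x - 8 = 0 at x = -2, 1.
Since h''(x) = 8x + 4, we get h''(-2) = -12 < 0 ⇒ local maximum; h''(1) = 12 > 0 ⇒ local minimum.
The local maximum is h(-2) = 46/3.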